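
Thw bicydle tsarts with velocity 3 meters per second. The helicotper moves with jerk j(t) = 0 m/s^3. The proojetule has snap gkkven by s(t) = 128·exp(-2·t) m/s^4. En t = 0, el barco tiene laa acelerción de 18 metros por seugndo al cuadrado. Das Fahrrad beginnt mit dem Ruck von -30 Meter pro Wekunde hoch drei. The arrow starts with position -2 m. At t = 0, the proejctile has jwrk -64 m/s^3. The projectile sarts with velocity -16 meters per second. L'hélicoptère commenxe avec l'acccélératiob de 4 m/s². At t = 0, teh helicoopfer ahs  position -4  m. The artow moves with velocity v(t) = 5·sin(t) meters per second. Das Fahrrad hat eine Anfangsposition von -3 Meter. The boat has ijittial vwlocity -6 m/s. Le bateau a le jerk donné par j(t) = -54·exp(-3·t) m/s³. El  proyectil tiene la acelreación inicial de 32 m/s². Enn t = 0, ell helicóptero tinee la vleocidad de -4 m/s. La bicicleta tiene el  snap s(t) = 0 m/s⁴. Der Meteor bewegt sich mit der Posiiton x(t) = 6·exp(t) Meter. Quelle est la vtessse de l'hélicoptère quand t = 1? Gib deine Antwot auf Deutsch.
Wir müssen unsere Gleichung für den Ruck j(t) = 0 2-mal integrieren. Mit ∫j(t)dt und Anwendung von a(0) = 4, finden wir a(t) = 4. Das Integral von der Beschleunigung, mit v(0) = -4, ergibt die Geschwindigkeit: v(t) = 4·t - 4. Wir haben die Geschwindigkeit v(t) = 4·t - 4. Durch Einsetzen von t = 1: v(1) = 0.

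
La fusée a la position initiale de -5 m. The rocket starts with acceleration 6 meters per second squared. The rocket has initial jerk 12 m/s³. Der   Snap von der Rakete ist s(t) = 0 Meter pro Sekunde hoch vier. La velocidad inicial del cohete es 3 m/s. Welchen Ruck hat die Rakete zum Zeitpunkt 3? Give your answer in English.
To find the answer, we compute 1 integral of s(t) = 0. Integrating snap and using the initial condition j(0) = 12, we get j(t) = 12. From the given jerk equation j(t) = 12, we substitute t = 3 to get j = 12.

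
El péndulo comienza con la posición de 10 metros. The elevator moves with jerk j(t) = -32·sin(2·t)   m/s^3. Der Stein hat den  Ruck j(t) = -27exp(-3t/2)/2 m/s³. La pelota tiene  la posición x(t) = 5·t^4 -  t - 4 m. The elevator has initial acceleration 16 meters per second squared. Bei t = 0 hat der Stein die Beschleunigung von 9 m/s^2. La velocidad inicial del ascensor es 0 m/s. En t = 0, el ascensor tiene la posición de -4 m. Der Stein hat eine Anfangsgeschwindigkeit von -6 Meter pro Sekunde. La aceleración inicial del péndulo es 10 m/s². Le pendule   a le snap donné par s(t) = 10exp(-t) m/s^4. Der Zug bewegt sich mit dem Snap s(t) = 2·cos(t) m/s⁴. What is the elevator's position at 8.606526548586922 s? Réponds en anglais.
Starting from jerk j(t) = -32·sin(2·t), we take 3 integrals. Finding the antiderivative of j(t) and using a(0) = 16: a(t) = 16·cos(2·t). Taking ∫a(t)dt and applying v(0) = 0, we find v(t) = 8·sin(2·t). The integral of velocity, with x(0) = -4, gives position: x(t) = -4·cos(2·t). Using x(t) = -4·cos(2·t) and substituting t = 8.606526548586922, we find x = 0.262636912739387.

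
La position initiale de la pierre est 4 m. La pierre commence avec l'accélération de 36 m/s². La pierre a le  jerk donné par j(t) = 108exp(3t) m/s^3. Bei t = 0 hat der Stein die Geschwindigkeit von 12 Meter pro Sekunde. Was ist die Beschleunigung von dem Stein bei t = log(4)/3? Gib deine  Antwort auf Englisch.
We need to integrate our jerk equation j(t) = 108·exp(3·t) 1 time. Finding the integral of j(t) and using a(0) = 36: a(t) = 36·exp(3·t). From the given acceleration equation a(t) = 36·exp(3·t), we substitute t = log(4)/3 to get a = 144.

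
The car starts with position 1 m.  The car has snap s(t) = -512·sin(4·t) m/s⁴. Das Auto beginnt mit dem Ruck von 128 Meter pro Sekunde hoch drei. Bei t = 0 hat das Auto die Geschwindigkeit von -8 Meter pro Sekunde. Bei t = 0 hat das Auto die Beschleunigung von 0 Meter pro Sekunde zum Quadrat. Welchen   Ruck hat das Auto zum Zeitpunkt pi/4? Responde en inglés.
To find the answer, we compute 1 integral of s(t) = -512·sin(4·t). Taking ∫s(t)dt and applying j(0) = 128, we find j(t) = 128·cos(4·t). We have jerk j(t) = 128·cos(4·t). Substituting t = pi/4: j(pi/4) = -128.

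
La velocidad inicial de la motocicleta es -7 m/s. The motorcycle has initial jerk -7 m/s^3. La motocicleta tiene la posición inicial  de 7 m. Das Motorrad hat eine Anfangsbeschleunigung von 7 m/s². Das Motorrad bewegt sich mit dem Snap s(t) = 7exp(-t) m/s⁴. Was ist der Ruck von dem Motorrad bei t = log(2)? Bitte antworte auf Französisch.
Nous devons intégrer notre équation du snap s(t) = 7·exp(-t) 1 fois. En intégrant le snap et en utilisant la condition initiale j(0) = -7, nous obtenons j(t) = -7·exp(-t). De l'équation du jerk j(t) = -7·exp(-t), nous substituons t = log(2) pour obtenir j = -7/2.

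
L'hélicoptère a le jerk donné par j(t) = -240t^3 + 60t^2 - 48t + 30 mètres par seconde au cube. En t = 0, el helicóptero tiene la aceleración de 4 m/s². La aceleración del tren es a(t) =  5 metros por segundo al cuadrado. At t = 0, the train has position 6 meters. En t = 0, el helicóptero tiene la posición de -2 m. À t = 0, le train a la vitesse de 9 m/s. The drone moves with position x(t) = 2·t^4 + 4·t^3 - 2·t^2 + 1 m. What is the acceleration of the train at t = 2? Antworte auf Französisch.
De l'équation de l'accélération a(t) = 5, nous substituons t = 2 pour obtenir a = 5.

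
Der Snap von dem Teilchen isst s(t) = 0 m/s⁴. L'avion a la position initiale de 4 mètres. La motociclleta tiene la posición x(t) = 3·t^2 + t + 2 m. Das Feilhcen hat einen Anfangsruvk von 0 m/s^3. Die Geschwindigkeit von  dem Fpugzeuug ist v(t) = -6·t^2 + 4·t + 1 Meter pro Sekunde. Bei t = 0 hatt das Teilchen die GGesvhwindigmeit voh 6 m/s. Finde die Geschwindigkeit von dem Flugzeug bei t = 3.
Aus der Gleichung für die Geschwindigkeit v(t) = -6·t^2 + 4·t + 1, setzen wir t = 3 ein und erhalten v = -41.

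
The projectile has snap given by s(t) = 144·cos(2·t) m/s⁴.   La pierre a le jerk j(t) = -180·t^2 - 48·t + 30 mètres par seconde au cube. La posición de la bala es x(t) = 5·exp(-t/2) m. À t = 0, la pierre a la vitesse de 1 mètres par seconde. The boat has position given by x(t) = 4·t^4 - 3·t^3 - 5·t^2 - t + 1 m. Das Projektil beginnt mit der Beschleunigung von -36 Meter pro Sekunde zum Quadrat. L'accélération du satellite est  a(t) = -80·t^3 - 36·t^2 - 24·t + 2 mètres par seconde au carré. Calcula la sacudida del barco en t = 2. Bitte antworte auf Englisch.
Starting from position x(t) = 4·t^4 - 3·t^3 - 5·t^2 - t + 1, we take 3 derivatives. Taking d/dt of x(t), we find v(t) = 16·t^3 - 9·t^2 - 10·t - 1. The derivative of velocity gives acceleration: a(t) = 48·t^2 - 18·t - 10. Differentiating acceleration, we get jerk: j(t) = 96·t - 18. From the given jerk equation j(t) = 96·t - 18, we substitute t = 2 to get j = 174.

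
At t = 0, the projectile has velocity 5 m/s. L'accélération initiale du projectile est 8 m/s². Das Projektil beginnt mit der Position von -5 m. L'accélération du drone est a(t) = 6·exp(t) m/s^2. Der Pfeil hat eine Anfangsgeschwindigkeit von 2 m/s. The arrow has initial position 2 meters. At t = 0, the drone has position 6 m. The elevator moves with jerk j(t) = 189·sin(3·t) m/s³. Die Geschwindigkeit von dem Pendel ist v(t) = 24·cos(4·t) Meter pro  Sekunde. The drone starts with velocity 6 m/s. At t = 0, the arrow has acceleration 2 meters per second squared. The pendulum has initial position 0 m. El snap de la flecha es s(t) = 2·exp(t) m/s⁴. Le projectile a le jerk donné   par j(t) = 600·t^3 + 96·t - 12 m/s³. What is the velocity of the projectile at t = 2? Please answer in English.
To solve this, we need to take 2 integrals of our jerk equation j(t) = 600·t^3 + 96·t - 12. Taking ∫j(t)dt and applying a(0) = 8, we find a(t) = 150·t^4 + 48·t^2 - 12·t + 8. The antiderivative of acceleration, with v(0) = 5, gives velocity: v(t) = 30·t^5 + 16·t^3 - 6·t^2 + 8·t + 5. We have velocity v(t) = 30·t^5 + 16·t^3 - 6·t^2 + 8·t + 5. Substituting t = 2: v(2) = 1085.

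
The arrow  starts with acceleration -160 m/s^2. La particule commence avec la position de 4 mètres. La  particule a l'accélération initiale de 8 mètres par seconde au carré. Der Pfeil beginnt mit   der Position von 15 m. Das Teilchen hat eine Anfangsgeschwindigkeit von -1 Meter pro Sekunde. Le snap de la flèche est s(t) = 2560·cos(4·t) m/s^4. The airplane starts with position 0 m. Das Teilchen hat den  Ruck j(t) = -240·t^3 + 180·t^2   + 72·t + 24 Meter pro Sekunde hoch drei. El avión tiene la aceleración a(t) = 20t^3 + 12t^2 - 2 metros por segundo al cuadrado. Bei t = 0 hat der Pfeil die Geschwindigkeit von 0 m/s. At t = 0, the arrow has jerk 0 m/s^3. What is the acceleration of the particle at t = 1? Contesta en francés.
Pour résoudre ceci, nous devons prendre 1 primitive de notre équation du jerk j(t) = -240·t^3 + 180·t^2 + 72·t + 24. En intégrant le jerk et en utilisant la condition initiale a(0) = 8, nous obtenons a(t) = -60·t^4 + 60·t^3 + 36·t^2 + 24·t + 8. De l'équation de l'accélération a(t) = -60·t^4 + 60·t^3 + 36·t^2 + 24·t + 8, nous substituons t = 1 pour obtenir a = 68.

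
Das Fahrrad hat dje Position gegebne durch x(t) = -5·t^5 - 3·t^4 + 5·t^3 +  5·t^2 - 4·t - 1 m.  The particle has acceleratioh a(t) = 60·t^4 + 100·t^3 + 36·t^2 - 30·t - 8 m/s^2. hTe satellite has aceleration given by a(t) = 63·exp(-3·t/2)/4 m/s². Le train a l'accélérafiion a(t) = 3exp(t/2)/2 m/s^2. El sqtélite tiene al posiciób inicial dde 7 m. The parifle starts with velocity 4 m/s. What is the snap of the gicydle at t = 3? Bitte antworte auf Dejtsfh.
Um dies zu lösen, müssen wir 4 Ableitungen unserer Gleichung für die Position x(t) = -5·t^5 - 3·t^4 + 5·t^3 + 5·t^2 - 4·t - 1 nehmen. Mit d/dt von x(t) finden wir v(t) = -25·t^4 - 12·t^3 + 15·t^2 + 10·t - 4. Mit d/dt von v(t) finden wir a(t) = -100·t^3 - 36·t^2 + 30·t + 10. Mit d/dt von a(t) finden wir j(t) = -300·t^2 - 72·t + 30. Durch Ableiten von dem Ruck erhalten wir den Snap: s(t) = -600·t - 72. Aus der Gleichung für den Snap s(t) = -600·t - 72, setzen wir t = 3 ein und erhalten s = -1872.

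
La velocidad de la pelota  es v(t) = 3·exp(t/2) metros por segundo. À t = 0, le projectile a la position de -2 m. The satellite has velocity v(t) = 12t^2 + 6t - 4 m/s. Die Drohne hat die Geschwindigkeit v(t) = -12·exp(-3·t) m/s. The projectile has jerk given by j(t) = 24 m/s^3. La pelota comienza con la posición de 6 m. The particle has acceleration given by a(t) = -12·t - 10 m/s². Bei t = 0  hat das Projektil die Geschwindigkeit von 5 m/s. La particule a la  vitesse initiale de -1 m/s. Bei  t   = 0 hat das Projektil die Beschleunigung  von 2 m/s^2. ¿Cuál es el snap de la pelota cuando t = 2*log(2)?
Debemos derivar nuestra ecuación de la velocidad v(t) = 3·exp(t/2) 3 veces. Derivando la velocidad, obtenemos la aceleración: a(t) = 3·exp(t/2)/2. Tomando d/dt de a(t), encontramos j(t) = 3·exp(t/2)/4. Derivando la sacudida, obtenemos el snap: s(t) = 3·exp(t/2)/8. Tenemos el snap s(t) = 3·exp(t/2)/8. Sustituyendo t = 2*log(2): s(2*log(2)) = 3/4.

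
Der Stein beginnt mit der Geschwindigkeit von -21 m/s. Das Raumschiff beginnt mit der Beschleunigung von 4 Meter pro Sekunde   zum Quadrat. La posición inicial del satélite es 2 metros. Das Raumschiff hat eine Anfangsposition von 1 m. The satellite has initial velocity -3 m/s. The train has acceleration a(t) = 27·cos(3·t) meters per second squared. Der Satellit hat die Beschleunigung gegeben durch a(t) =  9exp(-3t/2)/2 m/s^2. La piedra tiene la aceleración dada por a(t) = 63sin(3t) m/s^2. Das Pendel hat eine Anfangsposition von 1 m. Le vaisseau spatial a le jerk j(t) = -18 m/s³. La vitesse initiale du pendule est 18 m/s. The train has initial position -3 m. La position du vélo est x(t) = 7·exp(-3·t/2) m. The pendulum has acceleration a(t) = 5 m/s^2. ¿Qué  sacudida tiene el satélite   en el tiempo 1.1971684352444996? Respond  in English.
Starting from acceleration a(t) = 9·exp(-3·t/2)/2, we take 1 derivative. The derivative of acceleration gives jerk: j(t) = -27·exp(-3·t/2)/4. Using j(t) = -27·exp(-3·t/2)/4 and substituting t = 1.1971684352444996, we find j = -1.12051662583213.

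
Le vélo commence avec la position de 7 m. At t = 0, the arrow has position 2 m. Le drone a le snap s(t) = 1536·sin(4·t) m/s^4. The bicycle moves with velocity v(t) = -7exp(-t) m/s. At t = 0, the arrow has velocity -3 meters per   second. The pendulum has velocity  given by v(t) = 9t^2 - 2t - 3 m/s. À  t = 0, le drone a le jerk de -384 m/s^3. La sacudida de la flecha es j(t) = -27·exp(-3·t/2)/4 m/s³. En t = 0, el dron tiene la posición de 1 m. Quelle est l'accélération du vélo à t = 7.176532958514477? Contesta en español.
Debemos derivar nuestra ecuación de la velocidad v(t) = -7·exp(-t) 1 vez. Tomando d/dt de v(t), encontramos a(t) = 7·exp(-t). De la ecuación de la aceleración a(t) = 7·exp(-t), sustituimos t = 7.176532958514477 para obtener a = 0.00535019211453983.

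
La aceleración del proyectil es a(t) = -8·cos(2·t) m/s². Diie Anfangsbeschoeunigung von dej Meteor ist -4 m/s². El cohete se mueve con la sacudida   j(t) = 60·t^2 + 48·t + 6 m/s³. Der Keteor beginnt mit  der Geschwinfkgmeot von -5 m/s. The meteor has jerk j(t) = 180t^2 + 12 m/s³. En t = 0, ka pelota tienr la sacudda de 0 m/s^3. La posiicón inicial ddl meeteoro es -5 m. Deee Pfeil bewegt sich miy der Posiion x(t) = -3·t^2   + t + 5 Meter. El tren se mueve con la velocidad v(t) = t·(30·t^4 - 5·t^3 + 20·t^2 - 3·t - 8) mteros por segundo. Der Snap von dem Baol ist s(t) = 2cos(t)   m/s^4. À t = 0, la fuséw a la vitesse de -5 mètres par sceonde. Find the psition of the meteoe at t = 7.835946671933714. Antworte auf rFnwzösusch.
Nous devons trouver la primitive de notre équation du jerk j(t) = 180·t^2 + 12 3 fois. L'intégrale du jerk est l'accélération. En utilisant a(0) = -4, nous obtenons a(t) = 60·t^3 + 12·t - 4. L'intégrale de l'accélération est la vitesse. En utilisant v(0) = -5, nous obtenons v(t) = 15·t^4 + 6·t^2 - 4·t - 5. En intégrant la vitesse et en utilisant la condition initiale x(0) = -5, nous obtenons x(t) = 3·t^5 + 2·t^3 - 2·t^2 - 5·t - 5. De l'équation de la position x(t) = 3·t^5 + 2·t^3 - 2·t^2 - 5·t - 5, nous substituons t = 7.835946671933714 pour obtenir x = 89424.8667708134.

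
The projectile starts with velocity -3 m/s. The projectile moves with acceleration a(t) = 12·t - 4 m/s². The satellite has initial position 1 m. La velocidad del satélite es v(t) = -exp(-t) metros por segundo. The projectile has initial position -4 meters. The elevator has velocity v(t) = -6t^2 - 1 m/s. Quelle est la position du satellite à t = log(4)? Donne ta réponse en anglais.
Starting from velocity v(t) = -exp(-t), we take 1 antiderivative. The antiderivative of velocity, with x(0) = 1, gives position: x(t) = exp(-t). We have position x(t) = exp(-t). Substituting t = log(4): x(log(4)) = 1/4.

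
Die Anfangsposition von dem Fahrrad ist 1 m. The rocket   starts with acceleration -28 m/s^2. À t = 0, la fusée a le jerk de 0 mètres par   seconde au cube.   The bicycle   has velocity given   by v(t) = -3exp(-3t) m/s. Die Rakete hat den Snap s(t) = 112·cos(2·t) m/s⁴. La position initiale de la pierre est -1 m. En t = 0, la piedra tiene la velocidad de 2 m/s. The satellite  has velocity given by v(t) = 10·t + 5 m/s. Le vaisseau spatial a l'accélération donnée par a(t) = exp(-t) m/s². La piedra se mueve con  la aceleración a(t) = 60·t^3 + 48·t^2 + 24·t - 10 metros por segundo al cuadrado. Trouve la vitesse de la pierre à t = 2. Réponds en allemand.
Wir müssen die Stammfunktion unserer Gleichung für die Beschleunigung a(t) = 60·t^3 + 48·t^2 + 24·t - 10 1-mal finden. Die Stammfunktion von der Beschleunigung, mit v(0) = 2, ergibt die Geschwindigkeit: v(t) = 15·t^4 + 16·t^3 + 12·t^2 - 10·t + 2. Aus der Gleichung für die Geschwindigkeit v(t) = 15·t^4 + 16·t^3 + 12·t^2 - 10·t + 2, setzen wir t = 2 ein und erhalten v = 398.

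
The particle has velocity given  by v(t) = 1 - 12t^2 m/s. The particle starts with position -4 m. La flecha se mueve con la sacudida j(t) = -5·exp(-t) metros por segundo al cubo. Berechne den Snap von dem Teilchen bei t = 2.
Wir müssen unsere Gleichung für die Geschwindigkeit v(t) = 1 - 12·t^2 3-mal ableiten. Die Ableitung von der Geschwindigkeit ergibt die Beschleunigung: a(t) = -24·t. Durch Ableiten von der Beschleunigung erhalten wir den Ruck: j(t) = -24. Die Ableitung von dem Ruck ergibt den Snap: s(t) = 0. Aus der Gleichung für den Snap s(t) = 0, setzen wir t = 2 ein und erhalten s = 0.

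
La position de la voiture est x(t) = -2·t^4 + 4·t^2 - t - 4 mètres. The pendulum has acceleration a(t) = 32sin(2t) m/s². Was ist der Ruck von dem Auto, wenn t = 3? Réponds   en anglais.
We must differentiate our position equation x(t) = -2·t^4 + 4·t^2 - t - 4 3 times. Differentiating position, we get velocity: v(t) = -8·t^3 + 8·t - 1. Taking d/dt of v(t), we find a(t) = 8 - 24·t^2. Taking d/dt of a(t), we find j(t) = -48·t. Using j(t) = -48·t and substituting t = 3, we find j = -144.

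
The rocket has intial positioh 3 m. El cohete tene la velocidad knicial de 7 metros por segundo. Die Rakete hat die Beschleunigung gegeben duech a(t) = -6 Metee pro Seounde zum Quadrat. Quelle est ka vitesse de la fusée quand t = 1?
Pour résoudre ceci, nous devons prendre 1 intégrale de notre équation de l'accélération a(t) = -6. La primitive de l'accélération, avec v(0) = 7, donne la vitesse: v(t) = 7 - 6·t. De l'équation de la vitesse v(t) = 7 - 6·t, nous substituons t = 1 pour obtenir v = 1.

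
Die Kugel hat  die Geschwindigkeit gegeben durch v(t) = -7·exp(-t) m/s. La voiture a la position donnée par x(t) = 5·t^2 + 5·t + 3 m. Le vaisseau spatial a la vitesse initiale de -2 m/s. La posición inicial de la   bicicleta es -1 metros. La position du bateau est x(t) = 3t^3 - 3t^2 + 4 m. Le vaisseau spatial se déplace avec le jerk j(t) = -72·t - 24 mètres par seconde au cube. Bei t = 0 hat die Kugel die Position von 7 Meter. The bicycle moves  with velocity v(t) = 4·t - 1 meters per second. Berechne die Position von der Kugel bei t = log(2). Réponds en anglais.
Starting from velocity v(t) = -7·exp(-t), we take 1 antiderivative. The integral of velocity, with x(0) = 7, gives position: x(t) = 7·exp(-t). We have position x(t) = 7·exp(-t). Substituting t = log(2): x(log(2)) = 7/2.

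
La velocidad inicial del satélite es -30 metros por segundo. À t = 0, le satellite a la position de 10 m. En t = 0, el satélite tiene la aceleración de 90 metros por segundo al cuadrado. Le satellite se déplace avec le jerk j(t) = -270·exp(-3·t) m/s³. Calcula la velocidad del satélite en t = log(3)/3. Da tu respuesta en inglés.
To solve this, we need to take 2 integrals of our jerk equation j(t) = -270·exp(-3·t). Integrating jerk and using the initial condition a(0) = 90, we get a(t) = 90·exp(-3·t). The antiderivative of acceleration is velocity. Using v(0) = -30, we get v(t) = -30·exp(-3·t). We have velocity v(t) = -30·exp(-3·t). Substituting t = log(3)/3: v(log(3)/3) = -10.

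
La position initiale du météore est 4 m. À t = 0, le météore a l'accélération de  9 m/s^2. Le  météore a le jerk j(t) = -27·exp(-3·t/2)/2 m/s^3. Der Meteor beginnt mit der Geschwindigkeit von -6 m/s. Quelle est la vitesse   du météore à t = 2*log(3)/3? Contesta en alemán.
Wir müssen die Stammfunktion unserer Gleichung für den Ruck j(t) = -27·exp(-3·t/2)/2 2-mal finden. Mit ∫j(t)dt und Anwendung von a(0) = 9, finden wir a(t) = 9·exp(-3·t/2). Durch Integration von der Beschleunigung und Verwendung der Anfangsbedingung v(0) = -6, erhalten wir v(t) = -6·exp(-3·t/2). Mit v(t) = -6·exp(-3·t/2) und Einsetzen von t = 2*log(3)/3, finden wir v = -2.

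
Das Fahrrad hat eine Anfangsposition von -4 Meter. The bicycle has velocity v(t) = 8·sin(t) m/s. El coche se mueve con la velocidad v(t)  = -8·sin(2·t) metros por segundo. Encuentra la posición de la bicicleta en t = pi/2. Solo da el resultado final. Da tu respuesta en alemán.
Die Antwort ist 4.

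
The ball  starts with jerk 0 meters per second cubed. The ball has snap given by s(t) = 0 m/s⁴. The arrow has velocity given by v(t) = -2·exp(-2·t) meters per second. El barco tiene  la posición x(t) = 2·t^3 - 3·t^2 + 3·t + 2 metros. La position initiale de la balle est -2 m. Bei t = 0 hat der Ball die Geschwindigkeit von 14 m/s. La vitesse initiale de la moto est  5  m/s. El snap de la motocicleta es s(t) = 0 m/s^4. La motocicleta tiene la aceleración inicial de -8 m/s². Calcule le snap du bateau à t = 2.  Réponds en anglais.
To solve this, we need to take 4 derivatives of our position equation x(t) = 2·t^3 - 3·t^2 + 3·t + 2. Taking d/dt of x(t), we find v(t) = 6·t^2 - 6·t + 3. Differentiating velocity, we get acceleration: a(t) = 12·t - 6. Taking d/dt of a(t), we find j(t) = 12. Taking d/dt of j(t), we find s(t) = 0. Using s(t) = 0 and substituting t = 2, we find s = 0.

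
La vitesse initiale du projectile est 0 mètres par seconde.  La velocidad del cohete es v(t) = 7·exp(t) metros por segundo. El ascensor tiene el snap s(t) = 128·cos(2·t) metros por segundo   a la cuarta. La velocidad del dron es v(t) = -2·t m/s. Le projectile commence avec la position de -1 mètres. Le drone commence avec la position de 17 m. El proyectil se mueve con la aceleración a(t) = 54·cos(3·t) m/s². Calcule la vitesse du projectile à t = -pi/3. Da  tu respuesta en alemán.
Ausgehend von der Beschleunigung a(t) = 54·cos(3·t), nehmen wir 1 Integral. Das Integral von der Beschleunigung, mit v(0) = 0, ergibt die Geschwindigkeit: v(t) = 18·sin(3·t). Wir haben die Geschwindigkeit v(t) = 18·sin(3·t). Durch Einsetzen von t = -pi/3: v(-pi/3) = 0.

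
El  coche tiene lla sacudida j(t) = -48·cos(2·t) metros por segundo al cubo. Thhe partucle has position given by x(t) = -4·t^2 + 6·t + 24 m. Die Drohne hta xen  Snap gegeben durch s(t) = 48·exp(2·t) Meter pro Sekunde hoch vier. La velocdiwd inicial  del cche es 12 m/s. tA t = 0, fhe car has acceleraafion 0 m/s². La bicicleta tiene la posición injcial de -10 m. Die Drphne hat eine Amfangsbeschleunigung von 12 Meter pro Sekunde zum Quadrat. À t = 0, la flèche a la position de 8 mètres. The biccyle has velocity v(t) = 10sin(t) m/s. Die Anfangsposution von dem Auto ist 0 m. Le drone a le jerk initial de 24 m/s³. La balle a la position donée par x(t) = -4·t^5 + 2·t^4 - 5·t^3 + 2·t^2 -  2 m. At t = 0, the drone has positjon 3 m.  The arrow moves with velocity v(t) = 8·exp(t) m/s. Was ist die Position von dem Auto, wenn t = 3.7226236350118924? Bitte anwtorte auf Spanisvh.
Debemos encontrar la integral de nuestra ecuación de la sacudida j(t) = -48·cos(2·t) 3 veces. La antiderivada de la sacudida, con a(0) = 0, da la aceleración: a(t) = -24·sin(2·t). La integral de la aceleración, con v(0) = 12, da la velocidad: v(t) = 12·cos(2·t). La integral de la velocidad, con x(0) = 0, da la posición: x(t) = 6·sin(2·t). De la ecuación de la posición x(t) = 6·sin(2·t), sustituimos t = 3.7226236350118924 para obtener x = 5.50574749487499.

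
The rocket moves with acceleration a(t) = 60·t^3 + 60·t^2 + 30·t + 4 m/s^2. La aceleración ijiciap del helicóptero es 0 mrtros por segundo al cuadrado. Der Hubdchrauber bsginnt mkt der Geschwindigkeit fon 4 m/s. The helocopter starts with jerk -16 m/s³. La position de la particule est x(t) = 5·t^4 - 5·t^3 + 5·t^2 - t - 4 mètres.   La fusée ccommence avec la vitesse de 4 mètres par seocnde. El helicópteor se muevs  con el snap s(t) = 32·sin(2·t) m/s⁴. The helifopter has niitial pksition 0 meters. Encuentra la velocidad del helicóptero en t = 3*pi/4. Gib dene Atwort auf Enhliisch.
To solve this, we need to take 3 integrals of our snap equation s(t) = 32·sin(2·t). The antiderivative of snap, with j(0) = -16, gives jerk: j(t) = -16·cos(2·t). Finding the antiderivative of j(t) and using a(0) = 0: a(t) = -8·sin(2·t). Finding the integral of a(t) and using v(0) = 4: v(t) = 4·cos(2·t). From the given velocity equation v(t) = 4·cos(2·t), we substitute t = 3*pi/4 to get v = 0.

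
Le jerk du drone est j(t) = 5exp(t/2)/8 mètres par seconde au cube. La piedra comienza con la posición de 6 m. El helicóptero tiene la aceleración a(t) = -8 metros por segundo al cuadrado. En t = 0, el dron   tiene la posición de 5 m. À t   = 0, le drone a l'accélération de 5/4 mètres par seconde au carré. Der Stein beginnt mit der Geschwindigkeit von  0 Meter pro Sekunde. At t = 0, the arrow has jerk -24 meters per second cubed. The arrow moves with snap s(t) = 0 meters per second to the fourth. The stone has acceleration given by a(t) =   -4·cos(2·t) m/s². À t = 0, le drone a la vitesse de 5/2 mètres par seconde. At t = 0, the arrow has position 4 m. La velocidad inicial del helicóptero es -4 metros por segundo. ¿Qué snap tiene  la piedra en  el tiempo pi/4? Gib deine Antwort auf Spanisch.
Debemos derivar nuestra ecuación de la aceleración a(t) = -4·cos(2·t) 2 veces. Derivando la aceleración, obtenemos la sacudida: j(t) = 8·sin(2·t). Tomando d/dt de j(t), encontramos s(t) = 16·cos(2·t). Tenemos el snap s(t) = 16·cos(2·t). Sustituyendo t = pi/4: s(pi/4) = 0.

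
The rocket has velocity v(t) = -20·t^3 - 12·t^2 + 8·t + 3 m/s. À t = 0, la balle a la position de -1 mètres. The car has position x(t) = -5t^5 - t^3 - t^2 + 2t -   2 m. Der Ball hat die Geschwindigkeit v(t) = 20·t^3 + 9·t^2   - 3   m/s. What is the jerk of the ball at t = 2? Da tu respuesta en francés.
Pour résoudre ceci, nous devons prendre 2 dérivées de notre équation de la vitesse v(t) = 20·t^3 + 9·t^2 - 3. La dérivée de la vitesse donne l'accélération: a(t) = 60·t^2 + 18·t. En prenant d/dt de a(t), nous trouvons j(t) = 120·t + 18. En utilisant j(t) = 120·t + 18 et en substituant t = 2, nous trouvons j = 258.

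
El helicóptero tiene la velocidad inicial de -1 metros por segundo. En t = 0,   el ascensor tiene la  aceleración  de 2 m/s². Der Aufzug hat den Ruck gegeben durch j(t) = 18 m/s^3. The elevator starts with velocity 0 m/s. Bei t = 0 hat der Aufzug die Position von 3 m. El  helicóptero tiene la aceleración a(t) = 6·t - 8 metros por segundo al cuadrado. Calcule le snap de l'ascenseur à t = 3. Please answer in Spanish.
Para resolver esto, necesitamos tomar 1 derivada de nuestra ecuación de la sacudida j(t) = 18. Tomando d/dt de j(t), encontramos s(t) = 0. De la ecuación del snap s(t) = 0, sustituimos t = 3 para obtener s = 0.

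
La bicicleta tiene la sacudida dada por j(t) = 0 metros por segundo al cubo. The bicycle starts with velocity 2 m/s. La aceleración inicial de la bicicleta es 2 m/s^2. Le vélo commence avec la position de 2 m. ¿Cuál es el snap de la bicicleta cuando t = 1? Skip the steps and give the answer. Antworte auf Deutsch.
s(1) = 0.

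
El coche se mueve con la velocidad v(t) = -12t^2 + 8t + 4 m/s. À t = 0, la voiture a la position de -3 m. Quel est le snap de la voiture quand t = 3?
Nous devons dériver notre équation de la vitesse v(t) = -12·t^2 + 8·t + 4 3 fois. En prenant d/dt de v(t), nous trouvons a(t) = 8 - 24·t. La dérivée de l'accélération donne le jerk: j(t) = -24. En dérivant le jerk, nous obtenons le snap: s(t) = 0. De l'équation du snap s(t) = 0, nous substituons t = 3 pour obtenir s = 0.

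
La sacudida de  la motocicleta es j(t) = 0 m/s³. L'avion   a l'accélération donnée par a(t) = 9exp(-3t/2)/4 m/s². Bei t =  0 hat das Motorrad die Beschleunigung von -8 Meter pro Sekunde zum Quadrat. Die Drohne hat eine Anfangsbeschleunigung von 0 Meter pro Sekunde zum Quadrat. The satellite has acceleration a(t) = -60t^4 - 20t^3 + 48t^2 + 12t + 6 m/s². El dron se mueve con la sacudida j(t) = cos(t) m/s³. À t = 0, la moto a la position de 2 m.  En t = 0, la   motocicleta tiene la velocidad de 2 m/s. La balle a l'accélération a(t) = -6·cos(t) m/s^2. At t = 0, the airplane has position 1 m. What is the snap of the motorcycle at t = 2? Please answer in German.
Um dies zu lösen, müssen wir 1 Ableitung unserer Gleichung für den Ruck j(t) = 0 nehmen. Durch Ableiten von dem Ruck erhalten wir den Snap: s(t) = 0. Aus der Gleichung für den Snap s(t) = 0, setzen wir t = 2 ein und erhalten s = 0.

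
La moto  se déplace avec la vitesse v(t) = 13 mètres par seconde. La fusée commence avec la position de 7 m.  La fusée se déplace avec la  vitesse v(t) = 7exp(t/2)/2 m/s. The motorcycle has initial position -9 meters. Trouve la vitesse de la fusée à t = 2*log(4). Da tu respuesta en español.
De la ecuación de la velocidad v(t) = 7·exp(t/2)/2, sustituimos t = 2*log(4) para obtener v = 14.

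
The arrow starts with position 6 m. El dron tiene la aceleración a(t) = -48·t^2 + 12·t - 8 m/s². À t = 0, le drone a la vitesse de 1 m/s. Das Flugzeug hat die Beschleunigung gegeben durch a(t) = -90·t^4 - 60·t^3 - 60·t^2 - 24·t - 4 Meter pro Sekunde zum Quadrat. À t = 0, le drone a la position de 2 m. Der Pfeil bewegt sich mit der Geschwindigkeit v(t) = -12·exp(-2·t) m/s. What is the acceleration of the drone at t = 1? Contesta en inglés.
From the given acceleration equation a(t) = -48·t^2 + 12·t - 8, we substitute t = 1 to get a = -44.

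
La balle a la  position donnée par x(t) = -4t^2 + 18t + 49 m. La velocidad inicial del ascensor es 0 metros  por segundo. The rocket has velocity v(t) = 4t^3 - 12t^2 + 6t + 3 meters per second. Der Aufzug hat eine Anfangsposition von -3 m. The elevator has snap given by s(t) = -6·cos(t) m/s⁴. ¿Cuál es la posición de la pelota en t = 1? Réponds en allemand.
Mit x(t) = -4·t^2 + 18·t + 49 und Einsetzen von t = 1, finden wir x = 63.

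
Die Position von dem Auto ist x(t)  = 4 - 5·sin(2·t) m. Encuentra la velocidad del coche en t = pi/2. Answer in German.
Um dies zu lösen, müssen wir 1 Ableitung unserer Gleichung für die Position x(t) = 4 - 5·sin(2·t) nehmen. Durch Ableiten von der Position erhalten wir die Geschwindigkeit: v(t) = -10·cos(2·t). Mit v(t) = -10·cos(2·t) und Einsetzen von t = pi/2, finden wir v = 10.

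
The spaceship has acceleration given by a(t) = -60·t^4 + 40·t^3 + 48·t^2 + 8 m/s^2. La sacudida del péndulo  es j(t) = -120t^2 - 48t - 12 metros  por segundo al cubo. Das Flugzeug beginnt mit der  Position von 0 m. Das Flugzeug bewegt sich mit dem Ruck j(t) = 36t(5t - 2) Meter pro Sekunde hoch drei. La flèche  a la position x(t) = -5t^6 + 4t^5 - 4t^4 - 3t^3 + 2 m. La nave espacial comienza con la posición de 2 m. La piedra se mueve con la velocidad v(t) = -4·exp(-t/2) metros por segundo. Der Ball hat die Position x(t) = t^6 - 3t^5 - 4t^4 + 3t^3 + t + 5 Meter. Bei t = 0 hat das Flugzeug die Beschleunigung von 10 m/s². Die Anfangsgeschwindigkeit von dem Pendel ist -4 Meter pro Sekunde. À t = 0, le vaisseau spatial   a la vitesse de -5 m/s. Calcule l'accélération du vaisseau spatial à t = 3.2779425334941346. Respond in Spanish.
De la ecuación de la aceleración a(t) = -60·t^4 + 40·t^3 + 48·t^2 + 8, sustituimos t = 3.2779425334941346 para obtener a = -4994.57882414580.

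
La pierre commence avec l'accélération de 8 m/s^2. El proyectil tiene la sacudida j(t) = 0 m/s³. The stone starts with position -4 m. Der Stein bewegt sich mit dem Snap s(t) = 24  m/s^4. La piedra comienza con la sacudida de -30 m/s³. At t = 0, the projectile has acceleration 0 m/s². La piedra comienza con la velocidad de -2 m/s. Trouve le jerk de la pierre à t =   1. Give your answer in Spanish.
Debemos encontrar la integral de nuestra ecuación del snap s(t) = 24 1 vez. La integral del snap, con j(0) = -30, da la sacudida: j(t) = 24·t - 30. Tenemos la sacudida j(t) = 24·t - 30. Sustituyendo t = 1: j(1) = -6.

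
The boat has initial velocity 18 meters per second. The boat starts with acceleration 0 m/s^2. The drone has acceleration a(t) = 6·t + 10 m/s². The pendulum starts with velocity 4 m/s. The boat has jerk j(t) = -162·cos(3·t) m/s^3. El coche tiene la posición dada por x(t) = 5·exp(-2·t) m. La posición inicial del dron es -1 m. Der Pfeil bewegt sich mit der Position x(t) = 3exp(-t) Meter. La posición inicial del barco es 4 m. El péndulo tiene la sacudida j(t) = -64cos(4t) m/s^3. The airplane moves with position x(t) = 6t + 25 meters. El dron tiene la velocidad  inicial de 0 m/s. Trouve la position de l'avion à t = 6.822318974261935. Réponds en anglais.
Using x(t) = 6·t + 25 and substituting t = 6.822318974261935, we find x = 65.9339138455716.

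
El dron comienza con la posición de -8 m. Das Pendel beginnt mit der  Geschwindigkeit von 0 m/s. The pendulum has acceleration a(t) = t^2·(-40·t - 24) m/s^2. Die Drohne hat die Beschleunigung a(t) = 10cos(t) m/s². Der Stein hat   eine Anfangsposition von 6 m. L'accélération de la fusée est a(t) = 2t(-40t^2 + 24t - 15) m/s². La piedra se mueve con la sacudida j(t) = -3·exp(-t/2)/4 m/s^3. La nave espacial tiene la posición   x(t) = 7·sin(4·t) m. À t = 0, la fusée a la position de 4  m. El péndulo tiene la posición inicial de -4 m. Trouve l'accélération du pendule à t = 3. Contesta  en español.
Tenemos la aceleración a(t) = t^2·(-40·t - 24). Sustituyendo t = 3: a(3) = -1296.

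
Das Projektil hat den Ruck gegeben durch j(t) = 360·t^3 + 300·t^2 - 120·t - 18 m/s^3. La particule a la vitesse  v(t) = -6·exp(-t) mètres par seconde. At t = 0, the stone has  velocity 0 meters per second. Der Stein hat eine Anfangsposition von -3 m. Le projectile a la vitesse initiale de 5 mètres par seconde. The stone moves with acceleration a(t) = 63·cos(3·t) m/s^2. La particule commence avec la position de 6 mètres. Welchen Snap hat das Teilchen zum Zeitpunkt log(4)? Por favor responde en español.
Partiendo de la velocidad v(t) = -6·exp(-t), tomamos 3 derivadas. Tomando d/dt de v(t), encontramos a(t) = 6·exp(-t). Derivando la aceleración, obtenemos la sacudida: j(t) = -6·exp(-t). Tomando d/dt de j(t), encontramos s(t) = 6·exp(-t). Usando s(t) = 6·exp(-t) y sustituyendo t = log(4), encontramos s = 3/2.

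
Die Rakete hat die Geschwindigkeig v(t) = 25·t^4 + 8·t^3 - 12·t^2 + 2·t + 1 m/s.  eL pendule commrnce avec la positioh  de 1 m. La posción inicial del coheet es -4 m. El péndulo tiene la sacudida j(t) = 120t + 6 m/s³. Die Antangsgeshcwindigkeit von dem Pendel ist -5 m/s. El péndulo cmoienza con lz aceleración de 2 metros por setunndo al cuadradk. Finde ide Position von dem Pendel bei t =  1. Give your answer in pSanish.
Debemos encontrar la integral de nuestra ecuación de la sacudida j(t) = 120·t + 6 3 veces. Integrando la sacudida y usando la condición inicial a(0) = 2, obtenemos a(t) = 60·t^2 + 6·t + 2. La integral de la aceleración es la velocidad. Usando v(0) = -5, obtenemos v(t) = 20·t^3 + 3·t^2 + 2·t - 5. Integrando la velocidad y usando la condición inicial x(0) = 1, obtenemos x(t) = 5·t^4 + t^3 + t^2 - 5·t + 1. Usando x(t) = 5·t^4 + t^3 + t^2 - 5·t + 1 y sustituyendo t = 1, encontramos x = 3.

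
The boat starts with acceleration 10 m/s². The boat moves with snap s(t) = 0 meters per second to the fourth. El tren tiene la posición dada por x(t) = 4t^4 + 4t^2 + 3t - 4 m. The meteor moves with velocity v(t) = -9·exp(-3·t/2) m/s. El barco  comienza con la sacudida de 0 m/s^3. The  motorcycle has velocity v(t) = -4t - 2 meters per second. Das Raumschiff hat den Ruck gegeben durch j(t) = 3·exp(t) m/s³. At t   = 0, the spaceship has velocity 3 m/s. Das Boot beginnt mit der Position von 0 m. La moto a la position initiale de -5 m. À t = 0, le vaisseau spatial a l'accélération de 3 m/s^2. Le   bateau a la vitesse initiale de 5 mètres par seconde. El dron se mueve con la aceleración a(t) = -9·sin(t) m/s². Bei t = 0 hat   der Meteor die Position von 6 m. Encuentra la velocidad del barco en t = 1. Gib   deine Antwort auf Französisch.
Nous devons intégrer notre équation du snap s(t) = 0 3 fois. En intégrant le snap et en utilisant la condition initiale j(0) = 0, nous obtenons j(t) = 0. La primitive du jerk est l'accélération. En utilisant a(0) = 10, nous obtenons a(t) = 10. En intégrant l'accélération et en utilisant la condition initiale v(0) = 5, nous obtenons v(t) = 10·t + 5. En utilisant v(t) = 10·t + 5 et en substituant t = 1, nous trouvons v = 15.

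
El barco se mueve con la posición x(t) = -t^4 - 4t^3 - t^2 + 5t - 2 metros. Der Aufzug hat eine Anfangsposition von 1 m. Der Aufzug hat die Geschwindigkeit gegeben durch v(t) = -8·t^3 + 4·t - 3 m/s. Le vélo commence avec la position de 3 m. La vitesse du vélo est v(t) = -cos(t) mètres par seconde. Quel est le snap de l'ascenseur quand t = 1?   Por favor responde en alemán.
Um dies zu lösen, müssen wir 3 Ableitungen unserer Gleichung für die Geschwindigkeit v(t) = -8·t^3 + 4·t - 3 nehmen. Durch Ableiten von der Geschwindigkeit erhalten wir die Beschleunigung: a(t) = 4 - 24·t^2. Durch Ableiten von der Beschleunigung erhalten wir den Ruck: j(t) = -48·t. Die Ableitung von dem Ruck ergibt den Snap: s(t) = -48. Aus der Gleichung für den Snap s(t) = -48, setzen wir t = 1 ein und erhalten s = -48.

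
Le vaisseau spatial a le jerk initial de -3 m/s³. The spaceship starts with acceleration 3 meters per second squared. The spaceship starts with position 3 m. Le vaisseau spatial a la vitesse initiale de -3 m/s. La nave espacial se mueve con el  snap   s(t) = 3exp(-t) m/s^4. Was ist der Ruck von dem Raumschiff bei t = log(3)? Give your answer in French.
Nous devons intégrer notre équation du snap s(t) = 3·exp(-t) 1 fois. En prenant ∫s(t)dt et en appliquant j(0) = -3, nous trouvons j(t) = -3·exp(-t). En utilisant j(t) = -3·exp(-t) et en substituant t = log(3), nous trouvons j = -1.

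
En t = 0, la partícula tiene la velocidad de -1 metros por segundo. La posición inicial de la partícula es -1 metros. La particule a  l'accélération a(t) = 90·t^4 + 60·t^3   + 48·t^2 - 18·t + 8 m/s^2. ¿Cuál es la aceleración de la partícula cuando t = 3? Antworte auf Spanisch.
Tenemos la aceleración a(t) = 90·t^4 + 60·t^3 + 48·t^2 - 18·t + 8. Sustituyendo t = 3: a(3) = 9296.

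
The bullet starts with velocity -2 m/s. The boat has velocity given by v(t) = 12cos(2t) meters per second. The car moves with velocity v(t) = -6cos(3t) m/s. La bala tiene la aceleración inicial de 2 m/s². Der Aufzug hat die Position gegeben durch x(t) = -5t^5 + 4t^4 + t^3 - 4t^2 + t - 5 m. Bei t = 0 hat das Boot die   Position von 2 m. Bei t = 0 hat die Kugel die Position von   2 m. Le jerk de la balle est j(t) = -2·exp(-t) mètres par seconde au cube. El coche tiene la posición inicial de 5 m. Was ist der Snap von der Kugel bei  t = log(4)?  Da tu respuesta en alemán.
Um dies zu lösen, müssen wir 1 Ableitung unserer Gleichung für den Ruck j(t) = -2·exp(-t) nehmen. Mit d/dt von j(t) finden wir s(t) = 2·exp(-t). Wir haben den Snap s(t) = 2·exp(-t). Durch Einsetzen von t = log(4): s(log(4)) = 1/2.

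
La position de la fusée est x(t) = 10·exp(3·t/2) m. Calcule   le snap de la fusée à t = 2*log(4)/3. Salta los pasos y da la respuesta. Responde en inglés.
The snap at t = 2*log(4)/3 is s = 405/2.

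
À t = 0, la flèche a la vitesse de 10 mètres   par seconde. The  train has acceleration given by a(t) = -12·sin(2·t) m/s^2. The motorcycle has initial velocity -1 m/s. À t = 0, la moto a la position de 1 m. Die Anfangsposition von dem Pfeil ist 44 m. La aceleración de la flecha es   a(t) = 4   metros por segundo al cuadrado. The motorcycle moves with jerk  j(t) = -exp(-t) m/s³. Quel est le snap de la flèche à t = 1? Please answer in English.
Starting from acceleration a(t) = 4, we take 2 derivatives. Differentiating acceleration, we get jerk: j(t) = 0. Differentiating jerk, we get snap: s(t) = 0. We have snap s(t) = 0. Substituting t = 1: s(1) = 0.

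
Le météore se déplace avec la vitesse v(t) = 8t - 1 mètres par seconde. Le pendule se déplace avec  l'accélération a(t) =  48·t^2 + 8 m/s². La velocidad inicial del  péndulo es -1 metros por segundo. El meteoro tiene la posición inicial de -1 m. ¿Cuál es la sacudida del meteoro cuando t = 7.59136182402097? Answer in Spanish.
Debemos derivar nuestra ecuación de la velocidad v(t) = 8·t - 1 2 veces. Derivando la velocidad, obtenemos la aceleración: a(t) = 8. La derivada de la aceleración da la sacudida: j(t) = 0. De la ecuación de la sacudida j(t) = 0, sustituimos t = 7.59136182402097 para obtener j = 0.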